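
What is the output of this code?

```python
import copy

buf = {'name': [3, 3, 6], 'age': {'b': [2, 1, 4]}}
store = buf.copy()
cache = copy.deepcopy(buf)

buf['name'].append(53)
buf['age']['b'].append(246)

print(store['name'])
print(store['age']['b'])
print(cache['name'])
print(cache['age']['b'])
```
[3, 3, 6, 53]
[2, 1, 4, 246]
[3, 3, 6]
[2, 1, 4]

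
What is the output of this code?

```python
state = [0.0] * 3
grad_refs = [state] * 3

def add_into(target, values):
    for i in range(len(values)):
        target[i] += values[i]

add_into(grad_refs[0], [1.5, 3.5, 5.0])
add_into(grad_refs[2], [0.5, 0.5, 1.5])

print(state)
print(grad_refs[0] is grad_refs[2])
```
[2.0, 4.0, 6.5]
True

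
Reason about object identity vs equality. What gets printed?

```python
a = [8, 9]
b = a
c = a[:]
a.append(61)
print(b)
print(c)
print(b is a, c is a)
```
[8, 9, 61]
[8, 9]
True False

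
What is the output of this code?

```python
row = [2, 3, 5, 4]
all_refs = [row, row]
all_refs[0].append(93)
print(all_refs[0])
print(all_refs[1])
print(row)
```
[2, 3, 5, 4, 93]
[2, 3, 5, 4, 93]
[2, 3, 5, 4, 93]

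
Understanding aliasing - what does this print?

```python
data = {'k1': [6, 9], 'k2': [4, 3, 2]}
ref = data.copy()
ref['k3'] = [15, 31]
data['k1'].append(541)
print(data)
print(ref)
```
{'k1': [6, 9, 541], 'k2': [4, 3, 2]}
{'k1': [6, 9, 541], 'k2': [4, 3, 2], 'k3': [15, 31]}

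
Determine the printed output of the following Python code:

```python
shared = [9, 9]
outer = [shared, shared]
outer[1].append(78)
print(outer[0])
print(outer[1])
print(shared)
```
[9, 9, 78]
[9, 9, 78]
[9, 9, 78]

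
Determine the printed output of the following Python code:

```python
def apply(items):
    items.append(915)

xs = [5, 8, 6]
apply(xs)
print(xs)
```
[5, 8, 6, 915]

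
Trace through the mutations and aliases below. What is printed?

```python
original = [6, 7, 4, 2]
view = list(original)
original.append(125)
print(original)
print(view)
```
[6, 7, 4, 2, 125]
[6, 7, 4, 2]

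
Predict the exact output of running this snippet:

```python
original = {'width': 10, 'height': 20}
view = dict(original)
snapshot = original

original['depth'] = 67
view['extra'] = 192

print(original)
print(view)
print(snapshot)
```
{'width': 10, 'height': 20, 'depth': 67}
{'width': 10, 'height': 20, 'extra': 192}
{'width': 10, 'height': 20, 'depth': 67}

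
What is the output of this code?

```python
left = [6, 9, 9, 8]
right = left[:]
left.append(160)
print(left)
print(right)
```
[6, 9, 9, 8, 160]
[6, 9, 9, 8]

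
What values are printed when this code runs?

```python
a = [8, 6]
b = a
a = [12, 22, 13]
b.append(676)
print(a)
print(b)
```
[12, 22, 13]
[8, 6, 676]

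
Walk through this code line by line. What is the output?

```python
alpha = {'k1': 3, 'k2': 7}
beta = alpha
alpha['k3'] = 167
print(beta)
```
{'k1': 3, 'k2': 7, 'k3': 167}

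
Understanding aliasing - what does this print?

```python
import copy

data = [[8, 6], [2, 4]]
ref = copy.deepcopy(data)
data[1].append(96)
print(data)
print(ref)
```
[[8, 6], [2, 4, 96]]
[[8, 6], [2, 4]]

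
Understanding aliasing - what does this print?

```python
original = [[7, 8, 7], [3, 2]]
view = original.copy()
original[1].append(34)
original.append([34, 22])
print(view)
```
[[7, 8, 7], [3, 2, 34]]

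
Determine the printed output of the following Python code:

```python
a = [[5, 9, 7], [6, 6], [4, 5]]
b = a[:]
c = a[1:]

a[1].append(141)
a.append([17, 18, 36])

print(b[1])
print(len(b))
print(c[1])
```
[6, 6, 141]
3
[4, 5]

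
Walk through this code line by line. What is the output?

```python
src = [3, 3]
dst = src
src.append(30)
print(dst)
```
[3, 3, 30]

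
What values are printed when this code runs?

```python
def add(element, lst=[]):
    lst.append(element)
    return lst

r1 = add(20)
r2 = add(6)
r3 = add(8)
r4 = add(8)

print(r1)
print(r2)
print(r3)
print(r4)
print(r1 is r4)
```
[20, 6, 8, 8]
[20, 6, 8, 8]
[20, 6, 8, 8]
[20, 6, 8, 8]
True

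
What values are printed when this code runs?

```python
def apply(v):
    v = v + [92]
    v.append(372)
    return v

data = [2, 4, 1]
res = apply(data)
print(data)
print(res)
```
[2, 4, 1]
[2, 4, 1, 92, 372]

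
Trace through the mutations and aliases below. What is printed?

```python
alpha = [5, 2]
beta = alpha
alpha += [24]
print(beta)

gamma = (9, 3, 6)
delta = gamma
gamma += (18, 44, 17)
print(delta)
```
[5, 2, 24]
(9, 3, 6)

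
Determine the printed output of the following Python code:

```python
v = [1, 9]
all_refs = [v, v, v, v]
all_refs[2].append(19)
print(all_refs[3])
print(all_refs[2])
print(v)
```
[1, 9, 19]
[1, 9, 19]
[1, 9, 19]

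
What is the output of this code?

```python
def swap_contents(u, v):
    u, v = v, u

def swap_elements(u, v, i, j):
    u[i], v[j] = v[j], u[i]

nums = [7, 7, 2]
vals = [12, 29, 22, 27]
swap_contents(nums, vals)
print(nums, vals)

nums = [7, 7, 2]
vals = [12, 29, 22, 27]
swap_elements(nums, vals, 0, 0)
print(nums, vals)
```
[7, 7, 2] [12, 29, 22, 27]
[12, 7, 2] [7, 29, 22, 27]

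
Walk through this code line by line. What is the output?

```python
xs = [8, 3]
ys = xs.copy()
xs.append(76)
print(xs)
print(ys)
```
[8, 3, 76]
[8, 3]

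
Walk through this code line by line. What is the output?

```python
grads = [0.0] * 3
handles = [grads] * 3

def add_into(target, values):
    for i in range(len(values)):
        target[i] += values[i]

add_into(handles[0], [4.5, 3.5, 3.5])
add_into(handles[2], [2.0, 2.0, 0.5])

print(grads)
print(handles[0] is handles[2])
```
[6.5, 5.5, 4.0]
True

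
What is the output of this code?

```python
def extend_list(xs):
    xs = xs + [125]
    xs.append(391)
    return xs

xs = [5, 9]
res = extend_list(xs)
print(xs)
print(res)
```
[5, 9]
[5, 9, 125, 391]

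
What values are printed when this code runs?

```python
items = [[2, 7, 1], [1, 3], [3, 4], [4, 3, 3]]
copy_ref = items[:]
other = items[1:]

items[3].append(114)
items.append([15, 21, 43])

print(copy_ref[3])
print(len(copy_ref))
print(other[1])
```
[4, 3, 3, 114]
4
[3, 4]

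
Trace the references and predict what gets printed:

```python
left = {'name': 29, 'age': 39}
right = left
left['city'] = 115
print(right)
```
{'name': 29, 'age': 39, 'city': 115}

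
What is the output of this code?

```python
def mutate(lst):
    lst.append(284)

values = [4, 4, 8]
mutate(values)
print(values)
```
[4, 4, 8, 284]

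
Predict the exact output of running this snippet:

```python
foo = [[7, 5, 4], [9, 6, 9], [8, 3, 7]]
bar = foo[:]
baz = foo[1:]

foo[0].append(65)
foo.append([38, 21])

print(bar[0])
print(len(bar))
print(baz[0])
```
[7, 5, 4, 65]
3
[9, 6, 9]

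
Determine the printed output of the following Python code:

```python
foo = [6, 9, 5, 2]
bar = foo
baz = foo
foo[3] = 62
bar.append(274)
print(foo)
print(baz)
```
[6, 9, 5, 62, 274]
[6, 9, 5, 62, 274]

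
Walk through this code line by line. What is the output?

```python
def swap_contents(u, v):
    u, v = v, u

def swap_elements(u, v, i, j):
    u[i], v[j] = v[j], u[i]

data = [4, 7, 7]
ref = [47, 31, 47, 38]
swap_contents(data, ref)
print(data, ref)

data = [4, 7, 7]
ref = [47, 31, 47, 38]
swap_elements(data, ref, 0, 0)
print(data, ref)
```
[4, 7, 7] [47, 31, 47, 38]
[47, 7, 7] [4, 31, 47, 38]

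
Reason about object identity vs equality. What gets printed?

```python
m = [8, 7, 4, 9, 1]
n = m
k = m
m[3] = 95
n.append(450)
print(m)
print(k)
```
[8, 7, 4, 95, 1, 450]
[8, 7, 4, 95, 1, 450]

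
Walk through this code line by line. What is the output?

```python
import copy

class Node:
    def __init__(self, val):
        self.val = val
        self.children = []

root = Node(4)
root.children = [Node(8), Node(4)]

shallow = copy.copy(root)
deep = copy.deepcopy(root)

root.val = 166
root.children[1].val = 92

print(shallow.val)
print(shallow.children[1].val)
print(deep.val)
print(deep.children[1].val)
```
4
92
4
4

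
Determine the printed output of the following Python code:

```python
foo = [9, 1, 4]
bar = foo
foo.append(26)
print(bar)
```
[9, 1, 4, 26]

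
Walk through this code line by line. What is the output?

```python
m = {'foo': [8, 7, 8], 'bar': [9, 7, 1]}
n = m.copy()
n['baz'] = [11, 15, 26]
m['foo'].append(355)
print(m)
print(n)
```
{'foo': [8, 7, 8, 355], 'bar': [9, 7, 1]}
{'foo': [8, 7, 8, 355], 'bar': [9, 7, 1], 'baz': [11, 15, 26]}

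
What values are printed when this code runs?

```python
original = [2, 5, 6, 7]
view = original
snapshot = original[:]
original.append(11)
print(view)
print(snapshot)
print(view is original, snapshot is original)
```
[2, 5, 6, 7, 11]
[2, 5, 6, 7]
True False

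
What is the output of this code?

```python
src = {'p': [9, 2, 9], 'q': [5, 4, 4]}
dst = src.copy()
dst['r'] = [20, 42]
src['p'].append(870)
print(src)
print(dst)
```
{'p': [9, 2, 9, 870], 'q': [5, 4, 4]}
{'p': [9, 2, 9, 870], 'q': [5, 4, 4], 'r': [20, 42]}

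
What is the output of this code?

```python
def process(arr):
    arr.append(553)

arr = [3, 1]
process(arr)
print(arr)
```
[3, 1, 553]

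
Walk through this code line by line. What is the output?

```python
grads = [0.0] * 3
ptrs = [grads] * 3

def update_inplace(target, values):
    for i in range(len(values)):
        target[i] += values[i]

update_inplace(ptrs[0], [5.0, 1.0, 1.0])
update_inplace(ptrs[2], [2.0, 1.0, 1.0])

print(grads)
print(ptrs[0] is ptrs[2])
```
[7.0, 2.0, 2.0]
True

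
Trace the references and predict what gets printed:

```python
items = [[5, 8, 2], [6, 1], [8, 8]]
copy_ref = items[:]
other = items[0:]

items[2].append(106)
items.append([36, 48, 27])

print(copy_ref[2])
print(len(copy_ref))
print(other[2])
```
[8, 8, 106]
3
[8, 8, 106]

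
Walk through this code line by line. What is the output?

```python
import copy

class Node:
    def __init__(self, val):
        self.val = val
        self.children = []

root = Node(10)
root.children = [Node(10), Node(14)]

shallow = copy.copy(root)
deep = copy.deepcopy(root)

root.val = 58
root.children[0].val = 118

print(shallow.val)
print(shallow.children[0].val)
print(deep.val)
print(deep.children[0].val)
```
10
118
10
10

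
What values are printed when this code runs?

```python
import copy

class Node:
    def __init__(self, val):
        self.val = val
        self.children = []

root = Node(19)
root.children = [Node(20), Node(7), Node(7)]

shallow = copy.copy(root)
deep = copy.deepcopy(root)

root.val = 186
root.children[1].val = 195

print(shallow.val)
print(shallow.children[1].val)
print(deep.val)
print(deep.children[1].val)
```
19
195
19
7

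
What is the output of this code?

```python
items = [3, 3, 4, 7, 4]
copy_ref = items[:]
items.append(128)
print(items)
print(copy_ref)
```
[3, 3, 4, 7, 4, 128]
[3, 3, 4, 7, 4]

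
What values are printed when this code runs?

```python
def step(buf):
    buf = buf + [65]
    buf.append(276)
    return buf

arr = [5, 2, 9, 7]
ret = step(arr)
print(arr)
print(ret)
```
[5, 2, 9, 7]
[5, 2, 9, 7, 65, 276]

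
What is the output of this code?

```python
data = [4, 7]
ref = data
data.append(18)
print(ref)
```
[4, 7, 18]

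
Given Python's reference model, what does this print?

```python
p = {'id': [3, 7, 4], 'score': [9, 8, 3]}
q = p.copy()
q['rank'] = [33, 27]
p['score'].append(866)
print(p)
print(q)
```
{'id': [3, 7, 4], 'score': [9, 8, 3, 866]}
{'id': [3, 7, 4], 'score': [9, 8, 3, 866], 'rank': [33, 27]}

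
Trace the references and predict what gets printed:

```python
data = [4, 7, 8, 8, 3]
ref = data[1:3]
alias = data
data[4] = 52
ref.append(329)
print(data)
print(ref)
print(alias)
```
[4, 7, 8, 8, 52]
[7, 8, 329]
[4, 7, 8, 8, 52]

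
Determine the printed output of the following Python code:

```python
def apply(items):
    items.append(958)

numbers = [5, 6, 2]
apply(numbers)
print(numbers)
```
[5, 6, 2, 958]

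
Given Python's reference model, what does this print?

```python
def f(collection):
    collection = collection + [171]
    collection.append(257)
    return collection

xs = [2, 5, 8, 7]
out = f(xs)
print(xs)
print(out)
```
[2, 5, 8, 7]
[2, 5, 8, 7, 171, 257]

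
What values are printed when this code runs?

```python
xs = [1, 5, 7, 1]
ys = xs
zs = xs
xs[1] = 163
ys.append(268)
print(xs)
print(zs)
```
[1, 163, 7, 1, 268]
[1, 163, 7, 1, 268]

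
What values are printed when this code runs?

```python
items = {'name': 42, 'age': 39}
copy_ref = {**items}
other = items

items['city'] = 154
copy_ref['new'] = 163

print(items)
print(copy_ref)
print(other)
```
{'name': 42, 'age': 39, 'city': 154}
{'name': 42, 'age': 39, 'new': 163}
{'name': 42, 'age': 39, 'city': 154}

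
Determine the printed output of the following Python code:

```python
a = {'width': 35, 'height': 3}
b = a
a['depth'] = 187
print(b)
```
{'width': 35, 'height': 3, 'depth': 187}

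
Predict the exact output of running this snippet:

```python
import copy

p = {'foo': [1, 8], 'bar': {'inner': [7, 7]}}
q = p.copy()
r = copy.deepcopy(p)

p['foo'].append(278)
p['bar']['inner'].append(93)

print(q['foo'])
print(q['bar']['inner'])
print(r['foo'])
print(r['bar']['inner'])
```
[1, 8, 278]
[7, 7, 93]
[1, 8]
[7, 7]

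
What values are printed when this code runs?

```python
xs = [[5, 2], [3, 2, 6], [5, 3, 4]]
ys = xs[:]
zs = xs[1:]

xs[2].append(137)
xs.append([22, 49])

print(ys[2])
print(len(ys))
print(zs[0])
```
[5, 3, 4, 137]
3
[3, 2, 6]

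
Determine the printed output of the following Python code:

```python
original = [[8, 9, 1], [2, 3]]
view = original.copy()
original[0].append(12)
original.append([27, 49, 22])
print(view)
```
[[8, 9, 1, 12], [2, 3]]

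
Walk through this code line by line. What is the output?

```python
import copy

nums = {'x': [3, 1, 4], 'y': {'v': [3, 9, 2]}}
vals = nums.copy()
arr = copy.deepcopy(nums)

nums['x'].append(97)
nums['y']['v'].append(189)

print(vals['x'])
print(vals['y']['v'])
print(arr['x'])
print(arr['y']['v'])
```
[3, 1, 4, 97]
[3, 9, 2, 189]
[3, 1, 4]
[3, 9, 2]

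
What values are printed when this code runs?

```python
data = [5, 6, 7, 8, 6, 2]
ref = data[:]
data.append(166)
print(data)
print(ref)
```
[5, 6, 7, 8, 6, 2, 166]
[5, 6, 7, 8, 6, 2]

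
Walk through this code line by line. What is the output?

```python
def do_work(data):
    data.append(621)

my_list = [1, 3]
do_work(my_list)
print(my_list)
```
[1, 3, 621]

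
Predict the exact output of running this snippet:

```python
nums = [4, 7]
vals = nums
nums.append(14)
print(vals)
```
[4, 7, 14]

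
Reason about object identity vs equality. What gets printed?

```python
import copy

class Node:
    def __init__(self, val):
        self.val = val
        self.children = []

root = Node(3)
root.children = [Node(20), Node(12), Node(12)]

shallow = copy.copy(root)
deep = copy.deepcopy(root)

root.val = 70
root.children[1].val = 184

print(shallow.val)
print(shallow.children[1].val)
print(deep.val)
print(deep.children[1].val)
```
3
184
3
12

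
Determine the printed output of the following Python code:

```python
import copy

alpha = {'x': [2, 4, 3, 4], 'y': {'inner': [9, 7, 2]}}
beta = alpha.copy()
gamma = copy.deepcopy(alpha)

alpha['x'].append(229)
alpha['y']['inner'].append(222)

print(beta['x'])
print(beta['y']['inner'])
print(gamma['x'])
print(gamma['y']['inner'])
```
[2, 4, 3, 4, 229]
[9, 7, 2, 222]
[2, 4, 3, 4]
[9, 7, 2]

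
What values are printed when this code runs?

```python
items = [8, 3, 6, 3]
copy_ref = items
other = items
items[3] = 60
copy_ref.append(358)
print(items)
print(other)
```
[8, 3, 6, 60, 358]
[8, 3, 6, 60, 358]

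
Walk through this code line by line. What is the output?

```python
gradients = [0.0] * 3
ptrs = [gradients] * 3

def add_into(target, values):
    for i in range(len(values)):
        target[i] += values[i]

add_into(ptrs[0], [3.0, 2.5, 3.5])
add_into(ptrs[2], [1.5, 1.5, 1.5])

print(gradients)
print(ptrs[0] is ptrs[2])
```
[4.5, 4.0, 5.0]
True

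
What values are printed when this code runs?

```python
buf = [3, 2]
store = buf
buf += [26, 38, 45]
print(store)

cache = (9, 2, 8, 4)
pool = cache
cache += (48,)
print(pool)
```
[3, 2, 26, 38, 45]
(9, 2, 8, 4)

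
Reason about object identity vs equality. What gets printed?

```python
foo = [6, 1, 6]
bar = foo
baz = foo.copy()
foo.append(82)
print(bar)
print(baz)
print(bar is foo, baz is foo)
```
[6, 1, 6, 82]
[6, 1, 6]
True False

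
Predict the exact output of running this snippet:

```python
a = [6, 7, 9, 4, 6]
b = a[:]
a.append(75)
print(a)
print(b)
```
[6, 7, 9, 4, 6, 75]
[6, 7, 9, 4, 6]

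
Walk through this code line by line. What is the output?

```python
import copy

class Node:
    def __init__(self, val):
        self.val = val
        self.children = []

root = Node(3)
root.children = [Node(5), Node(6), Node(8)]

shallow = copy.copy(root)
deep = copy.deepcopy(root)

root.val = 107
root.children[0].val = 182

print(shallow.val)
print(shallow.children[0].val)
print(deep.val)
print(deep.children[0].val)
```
3
182
3
5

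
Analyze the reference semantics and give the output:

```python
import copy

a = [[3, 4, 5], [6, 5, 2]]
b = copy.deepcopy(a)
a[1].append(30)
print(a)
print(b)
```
[[3, 4, 5], [6, 5, 2, 30]]
[[3, 4, 5], [6, 5, 2]]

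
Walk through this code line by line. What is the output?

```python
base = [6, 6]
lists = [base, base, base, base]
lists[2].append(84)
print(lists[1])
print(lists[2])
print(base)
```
[6, 6, 84]
[6, 6, 84]
[6, 6, 84]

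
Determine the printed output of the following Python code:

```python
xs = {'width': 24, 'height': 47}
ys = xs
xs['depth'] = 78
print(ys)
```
{'width': 24, 'height': 47, 'depth': 78}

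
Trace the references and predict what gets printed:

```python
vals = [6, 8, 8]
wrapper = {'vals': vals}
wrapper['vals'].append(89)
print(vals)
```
[6, 8, 8, 89]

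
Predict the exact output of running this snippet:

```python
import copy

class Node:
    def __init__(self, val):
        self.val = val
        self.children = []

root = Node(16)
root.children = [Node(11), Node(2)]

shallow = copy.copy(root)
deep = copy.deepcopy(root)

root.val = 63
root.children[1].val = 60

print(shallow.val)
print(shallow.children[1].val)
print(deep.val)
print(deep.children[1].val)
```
16
60
16
2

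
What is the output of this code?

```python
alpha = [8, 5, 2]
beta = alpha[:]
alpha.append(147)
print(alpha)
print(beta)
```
[8, 5, 2, 147]
[8, 5, 2]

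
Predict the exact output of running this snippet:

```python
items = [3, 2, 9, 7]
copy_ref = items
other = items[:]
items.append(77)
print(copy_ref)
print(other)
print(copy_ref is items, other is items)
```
[3, 2, 9, 7, 77]
[3, 2, 9, 7]
True False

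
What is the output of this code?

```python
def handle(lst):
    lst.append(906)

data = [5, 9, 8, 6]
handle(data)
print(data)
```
[5, 9, 8, 6, 906]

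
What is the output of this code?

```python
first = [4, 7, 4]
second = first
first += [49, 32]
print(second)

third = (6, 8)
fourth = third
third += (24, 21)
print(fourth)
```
[4, 7, 4, 49, 32]
(6, 8)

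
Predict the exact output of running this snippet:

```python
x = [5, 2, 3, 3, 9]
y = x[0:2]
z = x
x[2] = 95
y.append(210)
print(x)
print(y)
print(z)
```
[5, 2, 95, 3, 9]
[5, 2, 210]
[5, 2, 95, 3, 9]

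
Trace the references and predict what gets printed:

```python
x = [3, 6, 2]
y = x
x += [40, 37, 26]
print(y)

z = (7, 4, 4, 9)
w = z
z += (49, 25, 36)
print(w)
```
[3, 6, 2, 40, 37, 26]
(7, 4, 4, 9)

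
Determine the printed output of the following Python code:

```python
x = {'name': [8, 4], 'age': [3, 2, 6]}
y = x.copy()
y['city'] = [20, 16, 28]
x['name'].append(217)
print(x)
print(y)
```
{'name': [8, 4, 217], 'age': [3, 2, 6]}
{'name': [8, 4, 217], 'age': [3, 2, 6], 'city': [20, 16, 28]}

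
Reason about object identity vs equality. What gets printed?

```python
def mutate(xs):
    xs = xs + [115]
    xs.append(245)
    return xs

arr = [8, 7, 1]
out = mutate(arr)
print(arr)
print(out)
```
[8, 7, 1]
[8, 7, 1, 115, 245]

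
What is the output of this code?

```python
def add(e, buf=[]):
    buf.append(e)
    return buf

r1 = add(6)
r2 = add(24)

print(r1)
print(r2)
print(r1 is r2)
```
[6, 24]
[6, 24]
True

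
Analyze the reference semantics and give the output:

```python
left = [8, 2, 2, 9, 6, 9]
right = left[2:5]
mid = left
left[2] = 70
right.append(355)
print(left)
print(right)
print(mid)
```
[8, 2, 70, 9, 6, 9]
[2, 9, 6, 355]
[8, 2, 70, 9, 6, 9]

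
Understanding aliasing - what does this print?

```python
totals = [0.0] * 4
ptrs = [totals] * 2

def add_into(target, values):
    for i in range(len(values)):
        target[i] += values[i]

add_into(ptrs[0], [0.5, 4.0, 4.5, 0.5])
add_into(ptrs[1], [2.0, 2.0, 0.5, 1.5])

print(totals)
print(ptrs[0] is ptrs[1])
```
[2.5, 6.0, 5.0, 2.0]
True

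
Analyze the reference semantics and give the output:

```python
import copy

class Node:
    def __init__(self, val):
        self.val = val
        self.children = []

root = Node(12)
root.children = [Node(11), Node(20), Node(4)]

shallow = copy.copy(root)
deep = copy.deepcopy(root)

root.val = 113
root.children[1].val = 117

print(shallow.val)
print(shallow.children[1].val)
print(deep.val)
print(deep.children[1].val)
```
12
117
12
20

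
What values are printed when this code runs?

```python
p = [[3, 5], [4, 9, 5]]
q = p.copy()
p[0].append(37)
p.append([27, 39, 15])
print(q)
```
[[3, 5, 37], [4, 9, 5]]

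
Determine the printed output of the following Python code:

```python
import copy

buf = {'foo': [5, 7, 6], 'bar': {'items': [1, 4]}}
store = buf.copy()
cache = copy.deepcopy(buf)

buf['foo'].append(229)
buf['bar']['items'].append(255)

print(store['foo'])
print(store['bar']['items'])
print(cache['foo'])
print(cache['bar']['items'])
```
[5, 7, 6, 229]
[1, 4, 255]
[5, 7, 6]
[1, 4]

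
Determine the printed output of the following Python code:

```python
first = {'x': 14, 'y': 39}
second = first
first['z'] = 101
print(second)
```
{'x': 14, 'y': 39, 'z': 101}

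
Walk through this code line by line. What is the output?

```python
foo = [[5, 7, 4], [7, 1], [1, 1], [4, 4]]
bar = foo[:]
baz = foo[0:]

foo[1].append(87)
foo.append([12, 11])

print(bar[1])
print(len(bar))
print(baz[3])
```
[7, 1, 87]
4
[4, 4]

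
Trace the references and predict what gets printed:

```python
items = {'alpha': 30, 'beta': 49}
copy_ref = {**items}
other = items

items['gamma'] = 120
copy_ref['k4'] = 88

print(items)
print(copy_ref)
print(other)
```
{'alpha': 30, 'beta': 49, 'gamma': 120}
{'alpha': 30, 'beta': 49, 'k4': 88}
{'alpha': 30, 'beta': 49, 'gamma': 120}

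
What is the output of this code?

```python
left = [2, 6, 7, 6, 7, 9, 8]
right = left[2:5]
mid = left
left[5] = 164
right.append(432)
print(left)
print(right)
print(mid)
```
[2, 6, 7, 6, 7, 164, 8]
[7, 6, 7, 432]
[2, 6, 7, 6, 7, 164, 8]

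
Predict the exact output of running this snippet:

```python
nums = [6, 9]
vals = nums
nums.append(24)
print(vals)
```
[6, 9, 24]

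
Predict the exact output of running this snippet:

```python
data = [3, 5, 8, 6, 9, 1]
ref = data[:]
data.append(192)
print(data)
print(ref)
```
[3, 5, 8, 6, 9, 1, 192]
[3, 5, 8, 6, 9, 1]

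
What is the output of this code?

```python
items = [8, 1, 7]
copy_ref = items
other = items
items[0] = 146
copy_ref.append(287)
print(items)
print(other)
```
[146, 1, 7, 287]
[146, 1, 7, 287]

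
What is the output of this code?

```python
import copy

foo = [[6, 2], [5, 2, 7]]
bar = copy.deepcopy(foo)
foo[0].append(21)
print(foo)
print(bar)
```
[[6, 2, 21], [5, 2, 7]]
[[6, 2], [5, 2, 7]]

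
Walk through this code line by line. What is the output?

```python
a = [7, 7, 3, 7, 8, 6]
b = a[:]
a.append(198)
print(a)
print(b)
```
[7, 7, 3, 7, 8, 6, 198]
[7, 7, 3, 7, 8, 6]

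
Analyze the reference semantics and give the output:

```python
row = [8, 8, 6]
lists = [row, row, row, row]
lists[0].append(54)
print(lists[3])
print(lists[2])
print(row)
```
[8, 8, 6, 54]
[8, 8, 6, 54]
[8, 8, 6, 54]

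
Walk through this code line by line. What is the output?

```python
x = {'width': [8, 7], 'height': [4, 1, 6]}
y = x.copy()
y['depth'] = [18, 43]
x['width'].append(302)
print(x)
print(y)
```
{'width': [8, 7, 302], 'height': [4, 1, 6]}
{'width': [8, 7, 302], 'height': [4, 1, 6], 'depth': [18, 43]}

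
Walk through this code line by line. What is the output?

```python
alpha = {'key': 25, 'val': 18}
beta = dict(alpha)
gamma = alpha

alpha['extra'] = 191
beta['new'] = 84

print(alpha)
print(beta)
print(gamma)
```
{'key': 25, 'val': 18, 'extra': 191}
{'key': 25, 'val': 18, 'new': 84}
{'key': 25, 'val': 18, 'extra': 191}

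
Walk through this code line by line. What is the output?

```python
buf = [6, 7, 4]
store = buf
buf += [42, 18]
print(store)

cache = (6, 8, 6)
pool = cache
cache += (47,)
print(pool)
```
[6, 7, 4, 42, 18]
(6, 8, 6)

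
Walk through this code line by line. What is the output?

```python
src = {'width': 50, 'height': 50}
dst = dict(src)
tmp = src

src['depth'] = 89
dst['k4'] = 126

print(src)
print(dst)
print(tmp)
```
{'width': 50, 'height': 50, 'depth': 89}
{'width': 50, 'height': 50, 'k4': 126}
{'width': 50, 'height': 50, 'depth': 89}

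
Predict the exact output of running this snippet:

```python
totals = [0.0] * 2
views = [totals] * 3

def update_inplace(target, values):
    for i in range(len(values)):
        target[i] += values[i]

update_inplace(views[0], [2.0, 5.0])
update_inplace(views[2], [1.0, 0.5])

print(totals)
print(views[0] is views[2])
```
[3.0, 5.5]
True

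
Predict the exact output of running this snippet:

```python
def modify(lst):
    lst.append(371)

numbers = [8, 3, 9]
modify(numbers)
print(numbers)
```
[8, 3, 9, 371]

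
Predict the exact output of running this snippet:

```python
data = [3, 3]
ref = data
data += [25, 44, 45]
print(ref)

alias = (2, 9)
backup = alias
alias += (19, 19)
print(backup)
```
[3, 3, 25, 44, 45]
(2, 9)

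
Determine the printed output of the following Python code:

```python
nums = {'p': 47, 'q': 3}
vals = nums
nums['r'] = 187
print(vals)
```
{'p': 47, 'q': 3, 'r': 187}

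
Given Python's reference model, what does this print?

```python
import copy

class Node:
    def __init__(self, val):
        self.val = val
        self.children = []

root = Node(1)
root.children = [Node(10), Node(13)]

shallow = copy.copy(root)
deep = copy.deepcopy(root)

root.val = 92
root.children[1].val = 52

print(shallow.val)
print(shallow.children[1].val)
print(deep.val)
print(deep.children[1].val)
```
1
52
1
13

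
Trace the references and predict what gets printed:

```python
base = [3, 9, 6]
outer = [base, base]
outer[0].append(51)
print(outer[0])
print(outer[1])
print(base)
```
[3, 9, 6, 51]
[3, 9, 6, 51]
[3, 9, 6, 51]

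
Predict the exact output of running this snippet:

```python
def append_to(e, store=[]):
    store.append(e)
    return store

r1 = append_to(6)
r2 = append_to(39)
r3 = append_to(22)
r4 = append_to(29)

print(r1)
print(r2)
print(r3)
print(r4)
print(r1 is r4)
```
[6, 39, 22, 29]
[6, 39, 22, 29]
[6, 39, 22, 29]
[6, 39, 22, 29]
True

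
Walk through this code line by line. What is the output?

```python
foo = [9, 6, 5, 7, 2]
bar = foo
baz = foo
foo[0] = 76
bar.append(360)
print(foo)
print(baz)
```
[76, 6, 5, 7, 2, 360]
[76, 6, 5, 7, 2, 360]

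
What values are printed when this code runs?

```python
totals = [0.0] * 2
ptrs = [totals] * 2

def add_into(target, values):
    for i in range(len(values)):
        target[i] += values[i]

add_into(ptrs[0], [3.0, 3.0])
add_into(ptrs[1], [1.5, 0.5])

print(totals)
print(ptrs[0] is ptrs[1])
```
[4.5, 3.5]
True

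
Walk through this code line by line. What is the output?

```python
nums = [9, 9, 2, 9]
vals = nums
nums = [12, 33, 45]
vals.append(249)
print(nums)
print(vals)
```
[12, 33, 45]
[9, 9, 2, 9, 249]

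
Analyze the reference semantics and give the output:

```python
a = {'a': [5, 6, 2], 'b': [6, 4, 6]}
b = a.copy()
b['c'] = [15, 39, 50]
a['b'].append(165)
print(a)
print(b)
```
{'a': [5, 6, 2], 'b': [6, 4, 6, 165]}
{'a': [5, 6, 2], 'b': [6, 4, 6, 165], 'c': [15, 39, 50]}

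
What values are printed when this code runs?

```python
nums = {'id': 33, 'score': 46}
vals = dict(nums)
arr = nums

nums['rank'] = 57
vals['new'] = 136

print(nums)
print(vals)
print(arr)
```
{'id': 33, 'score': 46, 'rank': 57}
{'id': 33, 'score': 46, 'new': 136}
{'id': 33, 'score': 46, 'rank': 57}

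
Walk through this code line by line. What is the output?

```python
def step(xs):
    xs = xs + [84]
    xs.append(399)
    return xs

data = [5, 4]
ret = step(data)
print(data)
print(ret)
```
[5, 4]
[5, 4, 84, 399]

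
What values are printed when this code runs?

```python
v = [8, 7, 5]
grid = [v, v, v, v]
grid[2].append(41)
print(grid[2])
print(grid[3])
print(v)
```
[8, 7, 5, 41]
[8, 7, 5, 41]
[8, 7, 5, 41]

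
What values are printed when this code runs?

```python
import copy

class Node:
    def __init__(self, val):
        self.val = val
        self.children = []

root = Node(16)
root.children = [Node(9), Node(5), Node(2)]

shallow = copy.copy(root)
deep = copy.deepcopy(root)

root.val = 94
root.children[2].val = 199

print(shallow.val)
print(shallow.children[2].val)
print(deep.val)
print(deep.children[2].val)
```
16
199
16
2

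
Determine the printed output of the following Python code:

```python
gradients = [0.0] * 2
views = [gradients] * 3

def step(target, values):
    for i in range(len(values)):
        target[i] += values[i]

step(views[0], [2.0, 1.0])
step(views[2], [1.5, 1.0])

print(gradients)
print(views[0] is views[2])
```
[3.5, 2.0]
True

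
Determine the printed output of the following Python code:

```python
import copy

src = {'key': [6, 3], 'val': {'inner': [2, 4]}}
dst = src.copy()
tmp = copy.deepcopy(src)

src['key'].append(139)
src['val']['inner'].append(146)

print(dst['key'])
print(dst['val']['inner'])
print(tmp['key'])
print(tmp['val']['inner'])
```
[6, 3, 139]
[2, 4, 146]
[6, 3]
[2, 4]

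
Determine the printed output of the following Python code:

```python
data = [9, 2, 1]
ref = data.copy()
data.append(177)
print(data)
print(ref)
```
[9, 2, 1, 177]
[9, 2, 1]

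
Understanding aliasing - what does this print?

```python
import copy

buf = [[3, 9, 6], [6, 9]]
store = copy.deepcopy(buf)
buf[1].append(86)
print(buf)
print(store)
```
[[3, 9, 6], [6, 9, 86]]
[[3, 9, 6], [6, 9]]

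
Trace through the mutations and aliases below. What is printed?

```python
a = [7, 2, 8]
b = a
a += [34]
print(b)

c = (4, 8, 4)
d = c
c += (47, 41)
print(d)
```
[7, 2, 8, 34]
(4, 8, 4)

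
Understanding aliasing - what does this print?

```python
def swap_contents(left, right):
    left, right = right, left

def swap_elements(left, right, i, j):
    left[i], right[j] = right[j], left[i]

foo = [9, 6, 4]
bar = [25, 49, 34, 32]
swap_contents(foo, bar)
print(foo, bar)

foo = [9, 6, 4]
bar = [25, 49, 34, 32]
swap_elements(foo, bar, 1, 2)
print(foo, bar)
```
[9, 6, 4] [25, 49, 34, 32]
[9, 34, 4] [25, 49, 6, 32]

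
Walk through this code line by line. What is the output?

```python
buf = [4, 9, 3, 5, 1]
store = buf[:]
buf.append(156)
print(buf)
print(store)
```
[4, 9, 3, 5, 1, 156]
[4, 9, 3, 5, 1]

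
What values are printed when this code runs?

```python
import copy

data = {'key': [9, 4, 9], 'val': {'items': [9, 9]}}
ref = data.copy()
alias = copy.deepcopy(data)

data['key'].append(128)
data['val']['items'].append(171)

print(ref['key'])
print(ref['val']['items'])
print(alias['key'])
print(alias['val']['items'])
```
[9, 4, 9, 128]
[9, 9, 171]
[9, 4, 9]
[9, 9]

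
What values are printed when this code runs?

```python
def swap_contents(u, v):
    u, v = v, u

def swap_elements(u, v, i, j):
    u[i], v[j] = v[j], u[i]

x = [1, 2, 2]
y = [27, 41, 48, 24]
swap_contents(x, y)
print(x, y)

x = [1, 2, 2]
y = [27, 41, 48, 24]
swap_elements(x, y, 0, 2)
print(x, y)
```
[1, 2, 2] [27, 41, 48, 24]
[48, 2, 2] [27, 41, 1, 24]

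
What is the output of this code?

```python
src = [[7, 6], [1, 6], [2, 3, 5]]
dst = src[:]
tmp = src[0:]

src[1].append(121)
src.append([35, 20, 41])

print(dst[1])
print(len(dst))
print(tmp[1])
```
[1, 6, 121]
3
[1, 6, 121]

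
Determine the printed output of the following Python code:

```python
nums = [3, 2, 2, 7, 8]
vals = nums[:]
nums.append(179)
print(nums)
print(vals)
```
[3, 2, 2, 7, 8, 179]
[3, 2, 2, 7, 8]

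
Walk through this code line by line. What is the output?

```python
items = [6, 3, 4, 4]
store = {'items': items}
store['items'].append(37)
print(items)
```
[6, 3, 4, 4, 37]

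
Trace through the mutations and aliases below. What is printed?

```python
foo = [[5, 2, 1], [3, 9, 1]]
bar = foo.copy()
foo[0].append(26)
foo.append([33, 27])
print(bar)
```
[[5, 2, 1, 26], [3, 9, 1]]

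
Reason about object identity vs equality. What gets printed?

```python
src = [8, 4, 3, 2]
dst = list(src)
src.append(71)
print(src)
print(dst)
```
[8, 4, 3, 2, 71]
[8, 4, 3, 2]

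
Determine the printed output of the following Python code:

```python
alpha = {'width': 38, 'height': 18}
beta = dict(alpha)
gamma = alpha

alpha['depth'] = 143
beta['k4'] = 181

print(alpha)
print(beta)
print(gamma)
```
{'width': 38, 'height': 18, 'depth': 143}
{'width': 38, 'height': 18, 'k4': 181}
{'width': 38, 'height': 18, 'depth': 143}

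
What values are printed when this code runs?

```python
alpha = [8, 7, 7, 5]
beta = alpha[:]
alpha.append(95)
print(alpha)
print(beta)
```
[8, 7, 7, 5, 95]
[8, 7, 7, 5]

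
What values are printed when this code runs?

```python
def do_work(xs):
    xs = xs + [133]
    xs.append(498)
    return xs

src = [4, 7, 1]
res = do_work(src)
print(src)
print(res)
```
[4, 7, 1]
[4, 7, 1, 133, 498]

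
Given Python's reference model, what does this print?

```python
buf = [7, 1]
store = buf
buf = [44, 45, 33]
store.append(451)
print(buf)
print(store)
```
[44, 45, 33]
[7, 1, 451]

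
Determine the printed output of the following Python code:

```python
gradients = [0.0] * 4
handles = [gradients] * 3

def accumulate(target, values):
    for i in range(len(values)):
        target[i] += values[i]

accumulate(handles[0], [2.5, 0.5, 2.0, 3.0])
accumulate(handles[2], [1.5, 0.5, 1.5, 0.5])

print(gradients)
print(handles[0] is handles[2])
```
[4.0, 1.0, 3.5, 3.5]
True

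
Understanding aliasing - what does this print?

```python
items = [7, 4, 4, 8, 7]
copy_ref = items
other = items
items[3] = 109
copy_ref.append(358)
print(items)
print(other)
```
[7, 4, 4, 109, 7, 358]
[7, 4, 4, 109, 7, 358]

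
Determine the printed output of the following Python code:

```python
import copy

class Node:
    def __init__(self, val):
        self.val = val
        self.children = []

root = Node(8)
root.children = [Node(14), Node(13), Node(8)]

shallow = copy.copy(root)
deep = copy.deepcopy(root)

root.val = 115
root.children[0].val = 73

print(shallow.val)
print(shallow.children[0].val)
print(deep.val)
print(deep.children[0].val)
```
8
73
8
14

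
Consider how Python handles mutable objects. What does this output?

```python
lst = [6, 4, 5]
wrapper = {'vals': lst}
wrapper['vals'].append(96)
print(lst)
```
[6, 4, 5, 96]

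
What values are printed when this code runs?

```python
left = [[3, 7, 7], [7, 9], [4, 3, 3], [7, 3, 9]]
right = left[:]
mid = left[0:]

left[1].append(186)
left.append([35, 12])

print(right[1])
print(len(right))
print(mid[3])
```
[7, 9, 186]
4
[7, 3, 9]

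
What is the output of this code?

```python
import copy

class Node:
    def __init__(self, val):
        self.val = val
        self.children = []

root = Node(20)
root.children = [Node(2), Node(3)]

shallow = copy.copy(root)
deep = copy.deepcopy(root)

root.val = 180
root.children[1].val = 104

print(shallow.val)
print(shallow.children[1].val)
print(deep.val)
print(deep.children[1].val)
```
20
104
20
3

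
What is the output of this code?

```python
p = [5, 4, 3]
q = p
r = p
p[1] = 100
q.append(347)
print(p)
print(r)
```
[5, 100, 3, 347]
[5, 100, 3, 347]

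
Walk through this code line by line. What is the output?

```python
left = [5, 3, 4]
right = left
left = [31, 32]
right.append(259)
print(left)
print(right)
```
[31, 32]
[5, 3, 4, 259]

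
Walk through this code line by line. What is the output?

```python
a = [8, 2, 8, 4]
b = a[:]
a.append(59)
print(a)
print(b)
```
[8, 2, 8, 4, 59]
[8, 2, 8, 4]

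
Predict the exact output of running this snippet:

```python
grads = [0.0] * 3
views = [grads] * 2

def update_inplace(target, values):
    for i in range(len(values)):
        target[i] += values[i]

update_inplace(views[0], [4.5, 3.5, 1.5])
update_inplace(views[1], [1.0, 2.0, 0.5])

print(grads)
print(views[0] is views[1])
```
[5.5, 5.5, 2.0]
True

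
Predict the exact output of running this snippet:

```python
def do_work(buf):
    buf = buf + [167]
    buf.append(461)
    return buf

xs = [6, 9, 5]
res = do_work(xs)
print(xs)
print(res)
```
[6, 9, 5]
[6, 9, 5, 167, 461]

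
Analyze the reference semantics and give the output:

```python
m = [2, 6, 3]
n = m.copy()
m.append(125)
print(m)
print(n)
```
[2, 6, 3, 125]
[2, 6, 3]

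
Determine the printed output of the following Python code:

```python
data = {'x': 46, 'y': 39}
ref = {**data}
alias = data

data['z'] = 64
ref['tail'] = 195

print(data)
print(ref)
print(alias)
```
{'x': 46, 'y': 39, 'z': 64}
{'x': 46, 'y': 39, 'tail': 195}
{'x': 46, 'y': 39, 'z': 64}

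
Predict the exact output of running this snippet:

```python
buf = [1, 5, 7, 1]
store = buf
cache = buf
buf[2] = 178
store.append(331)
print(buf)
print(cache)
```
[1, 5, 178, 1, 331]
[1, 5, 178, 1, 331]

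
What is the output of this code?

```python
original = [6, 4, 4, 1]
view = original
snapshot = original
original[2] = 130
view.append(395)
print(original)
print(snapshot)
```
[6, 4, 130, 1, 395]
[6, 4, 130, 1, 395]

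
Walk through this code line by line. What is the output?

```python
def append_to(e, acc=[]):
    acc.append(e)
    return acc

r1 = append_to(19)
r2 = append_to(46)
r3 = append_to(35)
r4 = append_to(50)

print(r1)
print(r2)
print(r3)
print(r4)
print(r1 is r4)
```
[19, 46, 35, 50]
[19, 46, 35, 50]
[19, 46, 35, 50]
[19, 46, 35, 50]
True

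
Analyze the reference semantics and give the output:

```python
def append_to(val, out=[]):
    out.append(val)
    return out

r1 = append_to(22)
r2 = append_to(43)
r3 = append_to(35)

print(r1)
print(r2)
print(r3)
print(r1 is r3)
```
[22, 43, 35]
[22, 43, 35]
[22, 43, 35]
True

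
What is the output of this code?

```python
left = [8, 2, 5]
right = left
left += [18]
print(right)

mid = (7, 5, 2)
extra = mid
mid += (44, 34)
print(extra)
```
[8, 2, 5, 18]
(7, 5, 2)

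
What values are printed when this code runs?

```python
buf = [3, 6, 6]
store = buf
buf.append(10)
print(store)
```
[3, 6, 6, 10]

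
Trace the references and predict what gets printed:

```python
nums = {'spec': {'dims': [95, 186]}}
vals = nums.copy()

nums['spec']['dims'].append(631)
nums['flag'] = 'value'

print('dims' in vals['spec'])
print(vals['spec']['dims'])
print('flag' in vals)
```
True
[95, 186, 631]
False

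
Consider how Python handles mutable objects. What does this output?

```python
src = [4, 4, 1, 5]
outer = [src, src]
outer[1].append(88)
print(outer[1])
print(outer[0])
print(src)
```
[4, 4, 1, 5, 88]
[4, 4, 1, 5, 88]
[4, 4, 1, 5, 88]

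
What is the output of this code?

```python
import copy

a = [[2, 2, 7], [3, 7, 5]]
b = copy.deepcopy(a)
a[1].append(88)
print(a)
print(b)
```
[[2, 2, 7], [3, 7, 5, 88]]
[[2, 2, 7], [3, 7, 5]]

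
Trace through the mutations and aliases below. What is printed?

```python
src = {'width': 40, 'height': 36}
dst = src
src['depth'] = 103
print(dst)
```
{'width': 40, 'height': 36, 'depth': 103}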